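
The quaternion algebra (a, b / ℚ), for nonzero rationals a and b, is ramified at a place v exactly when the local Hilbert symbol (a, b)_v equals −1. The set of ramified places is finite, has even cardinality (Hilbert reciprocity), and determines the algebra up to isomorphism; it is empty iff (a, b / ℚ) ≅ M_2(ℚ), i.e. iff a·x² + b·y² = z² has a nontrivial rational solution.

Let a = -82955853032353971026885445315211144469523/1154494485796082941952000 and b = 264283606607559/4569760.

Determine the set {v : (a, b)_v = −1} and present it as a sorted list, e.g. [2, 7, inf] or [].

[3, 17]

(a, b) ≡ (-1615, 13110) mod (ℚ^×)²; places V = {2, 3, 5, 7, 11, 13, 17, 19, 23, 29, 31, 41, 53, ∞}.
(a,b)_53: α=-2, u≡40; β=0, v≡19 (mod 53); (40|53)=+1, (19|53)=-1; sign (−1)^0·+1^0·-1^-2 = +1.
(a,b)_19: α=3, u≡12; β=1, v≡11 (mod 19); (12|19)=-1, (11|19)=+1; sign (−1)^1·-1^1·+1^3 = +1.
(a,b)_7: α=16, u≡4; β=8, v≡6 (mod 7); (4|7)=+1, (6|7)=-1; sign (−1)^0·+1^8·-1^16 = +1.
(a,b)_29: α=2, u≡20; β=0, v≡18 (mod 29); (20|29)=+1, (18|29)=-1; sign (−1)^0·+1^0·-1^2 = +1.
(a,b)_17: α=7, u≡6; β=2, v≡14 (mod 17); (6|17)=-1, (14|17)=-1; sign (−1)^0·-1^2·-1^7 = -1.
(a,b)_31: α=-2, u≡25; β=0, v≡8 (mod 31); (25|31)=+1, (8|31)=+1; sign (−1)^0·+1^0·+1^-2 = +1.
(a,b)_3: α=4, u≡2; β=1, v≡2 (mod 3); (2|3)=-1, (2|3)=-1; sign (−1)^0·-1^1·-1^4 = -1.
(a,b)_∞: sgn(-1615)=−, sgn(13110)=+, so +1.
(a,b)_5: α=-3, u≡2; β=-1, v≡2 (mod 5); (2|5)=-1, (2|5)=-1; sign (−1)^0·-1^-1·-1^-3 = +1.
(a,b)_11: α=4, u≡10; β=2, v≡4 (mod 11); (10|11)=-1, (4|11)=+1; sign (−1)^0·-1^2·+1^4 = +1.
(a,b)_13: α=-8, u≡4; β=-4, v≡8 (mod 13); (4|13)=+1, (8|13)=-1; sign (−1)^0·+1^-4·-1^-8 = +1.
(a,b)_41: α=2, u≡16; β=0, v≡10 (mod 41); (16|41)=+1, (10|41)=+1; sign (−1)^0·+1^0·+1^2 = +1.
(a,b)_23: α=2, u≡16; β=1, v≡3 (mod 23); (16|23)=+1, (3|23)=+1; sign (−1)^0·+1^1·+1^2 = +1.
(a,b)_2: α=-22, β=-5; u≡1, v≡3 (mod 8); ε(u)ε(v)=0·1, αω(v)=-22·1, βω(u)=-5·0; sum ≡ 0  ⇒  +1.
(-1615, 13110 / ℚ) ramifies at {3, 17}: a division algebra.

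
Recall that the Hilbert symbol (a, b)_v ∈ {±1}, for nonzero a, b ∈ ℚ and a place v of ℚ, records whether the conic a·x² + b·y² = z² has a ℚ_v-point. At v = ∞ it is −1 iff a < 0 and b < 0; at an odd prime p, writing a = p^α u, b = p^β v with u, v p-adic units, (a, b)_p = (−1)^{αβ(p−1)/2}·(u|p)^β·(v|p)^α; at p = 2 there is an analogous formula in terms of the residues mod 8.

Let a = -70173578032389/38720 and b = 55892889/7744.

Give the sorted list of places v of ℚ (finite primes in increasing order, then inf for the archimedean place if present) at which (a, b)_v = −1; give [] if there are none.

Mod squares: a ≡ -2211105, b ≡ 21489. Check v ∈ {∞, 2, 3, 5, 11, 13, 17, 19, 23, 29}.
v=19: a=19^2·(≡11), b=19^1·(≡12) mod 19; (11|19)=+1, (12|19)=-1; (−1)^{2·1·9}·(+1)^1·(-1)^2 = +1.
v=5: a=5^-1·(≡4), b=5^0·(≡1) mod 5; (4|5)=+1, (1|5)=+1; (−1)^{-1·0·2}·(+1)^0·(+1)^-1 = +1.
v=2: v_2(a)=-6, v_2(b)=-6; units ≡ 7, 1 (mod 8); ε·ε+αω+βω = 1·0+-6·0+-6·0 ≡ 0  ⇒  (a,b)_2 = +1.
v=23: a=23^1·(≡17), b=23^0·(≡21) mod 23; (17|23)=-1, (21|23)=-1; (−1)^{1·0·11}·(-1)^0·(-1)^1 = -1.
v=29: a=29^1·(≡5), b=29^1·(≡1) mod 29; (5|29)=+1, (1|29)=+1; (−1)^{1·1·14}·(+1)^1·(+1)^1 = +1.
v=3: a=3^3·(≡2), b=3^3·(≡2) mod 3; (2|3)=-1, (2|3)=-1; (−1)^{3·3·1}·(-1)^3·(-1)^3 = -1.
v=∞: -2211105 < 0 and 21489 > 0  ⇒  (a,b)_∞ = +1.
v=13: a=13^3·(≡11), b=13^1·(≡6) mod 13; (11|13)=-1, (6|13)=-1; (−1)^{3·1·6}·(-1)^1·(-1)^3 = +1.
v=11: a=11^-2·(≡4), b=11^-2·(≡7) mod 11; (4|11)=+1, (7|11)=-1; (−1)^{-2·-2·5}·(+1)^-2·(-1)^-2 = +1.
v=17: a=17^3·(≡16), b=17^2·(≡1) mod 17; (16|17)=+1, (1|17)=+1; (−1)^{3·2·8}·(+1)^2·(+1)^3 = +1.
|Ram(-2211105, 21489)| = 2, even; anisotropic at {3, 23}.

[3, 23]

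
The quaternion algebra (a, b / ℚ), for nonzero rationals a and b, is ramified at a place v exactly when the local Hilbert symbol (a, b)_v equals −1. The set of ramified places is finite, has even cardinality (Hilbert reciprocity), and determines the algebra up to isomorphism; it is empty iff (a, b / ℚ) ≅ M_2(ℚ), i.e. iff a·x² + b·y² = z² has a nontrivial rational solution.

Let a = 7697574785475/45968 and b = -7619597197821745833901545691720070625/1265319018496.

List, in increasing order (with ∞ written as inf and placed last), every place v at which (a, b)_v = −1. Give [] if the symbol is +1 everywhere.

(a, b) ≡ (13243, -697) mod (ℚ^×)²; places V = {2, 3, 5, 13, 17, 19, 41, 47, ∞}.
(a,b)_17: α=-1, u≡11; β=5, v≡5 (mod 17); (11|17)=-1, (5|17)=-1; sign (−1)^0·-1^5·-1^-1 = +1.
(a,b)_13: α=-2, u≡10; β=-6, v≡2 (mod 13); (10|13)=+1, (2|13)=-1; sign (−1)^0·+1^-6·-1^-2 = +1.
(a,b)_5: α=2, u≡3; β=4, v≡2 (mod 5); (3|5)=-1, (2|5)=-1; sign (−1)^0·-1^4·-1^2 = +1.
(a,b)_3: α=4, u≡1; β=8, v≡2 (mod 3); (1|3)=+1, (2|3)=-1; sign (−1)^0·+1^8·-1^4 = +1.
(a,b)_2: α=-4, β=-18; u≡3, v≡7 (mod 8); ε(u)ε(v)=1·1, αω(v)=-4·0, βω(u)=-18·1; sum ≡ 1  ⇒  -1.
(a,b)_47: α=4, u≡7; β=10, v≡18 (mod 47); (7|47)=+1, (18|47)=+1; sign (−1)^0·+1^10·+1^4 = +1.
(a,b)_∞: sgn(13243)=+, sgn(-697)=−, so +1.
(a,b)_41: α=1, u≡8; β=3, v≡29 (mod 41); (8|41)=+1, (29|41)=-1; sign (−1)^0·+1^3·-1^1 = -1.
(a,b)_19: α=1, u≡12; β=2, v≡17 (mod 19); (12|19)=-1, (17|19)=+1; sign (−1)^0·-1^2·+1^1 = +1.
Ram(13243, -697) = {2, 41}; no ℚ_2-point on the conic.

[2, 41]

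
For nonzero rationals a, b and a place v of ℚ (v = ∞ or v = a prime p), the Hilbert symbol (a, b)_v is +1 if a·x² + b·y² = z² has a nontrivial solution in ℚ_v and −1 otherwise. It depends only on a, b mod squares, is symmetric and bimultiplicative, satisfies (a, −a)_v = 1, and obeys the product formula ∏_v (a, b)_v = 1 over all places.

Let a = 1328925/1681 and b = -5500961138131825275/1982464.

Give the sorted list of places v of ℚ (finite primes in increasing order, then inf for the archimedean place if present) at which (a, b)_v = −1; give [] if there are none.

[29, 47]

Mod squares: a ≡ 53157, b ≡ -611. Check v ∈ {∞, 2, 3, 5, 7, 11, 13, 17, 29, 41, 47}.
v=13: a=13^1·(≡8), b=13^3·(≡11) mod 13; (8|13)=-1, (11|13)=-1; (−1)^{1·3·6}·(-1)^3·(-1)^1 = +1.
v=3: a=3^1·(≡1), b=3^4·(≡1) mod 3; (1|3)=+1, (1|3)=+1; (−1)^{1·4·1}·(+1)^4·(+1)^1 = +1.
v=29: a=29^1·(≡24), b=29^2·(≡15) mod 29; (24|29)=+1, (15|29)=-1; (−1)^{1·2·14}·(+1)^2·(-1)^1 = -1.
v=47: a=47^1·(≡6), b=47^3·(≡6) mod 47; (6|47)=+1, (6|47)=+1; (−1)^{1·3·23}·(+1)^3·(+1)^1 = -1.
v=41: a=41^-2·(≡33), b=41^0·(≡10) mod 41; (33|41)=+1, (10|41)=+1; (−1)^{-2·0·20}·(+1)^0·(+1)^-2 = +1.
v=5: a=5^2·(≡2), b=5^2·(≡1) mod 5; (2|5)=-1, (1|5)=+1; (−1)^{2·2·2}·(-1)^2·(+1)^2 = +1.
v=∞: 53157 > 0 and -611 < 0  ⇒  (a,b)_∞ = +1.
v=7: a=7^0·(≡3), b=7^2·(≡3) mod 7; (3|7)=-1, (3|7)=-1; (−1)^{0·2·3}·(-1)^2·(-1)^0 = +1.
v=2: v_2(a)=0, v_2(b)=-14; units ≡ 5, 5 (mod 8); ε·ε+αω+βω = 0·0+0·1+-14·1 ≡ 0  ⇒  (a,b)_2 = +1.
v=17: a=17^0·(≡8), b=17^2·(≡4) mod 17; (8|17)=+1, (4|17)=+1; (−1)^{0·2·8}·(+1)^2·(+1)^0 = +1.
v=11: a=11^0·(≡9), b=11^-2·(≡5) mod 11; (9|11)=+1, (5|11)=+1; (−1)^{0·-2·5}·(+1)^-2·(+1)^0 = +1.
(53157, -611 / ℚ) ramifies at {29, 47}: a division algebra.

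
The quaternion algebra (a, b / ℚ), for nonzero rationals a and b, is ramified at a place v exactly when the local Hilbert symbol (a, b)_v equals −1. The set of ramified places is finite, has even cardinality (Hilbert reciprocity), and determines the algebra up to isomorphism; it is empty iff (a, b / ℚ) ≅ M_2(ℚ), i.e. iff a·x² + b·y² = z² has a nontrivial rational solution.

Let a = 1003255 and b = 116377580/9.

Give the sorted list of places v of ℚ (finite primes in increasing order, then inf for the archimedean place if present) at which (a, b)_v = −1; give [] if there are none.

Mod squares: a ≡ 1003255, b ≡ 34595. Check v ∈ {∞, 2, 3, 5, 11, 17, 29, 37}.
v=11: a=11^1·(≡4), b=11^1·(≡10) mod 11; (4|11)=+1, (10|11)=-1; (−1)^{1·1·5}·(+1)^1·(-1)^1 = +1.
v=3: a=3^0·(≡1), b=3^-2·(≡2) mod 3; (1|3)=+1, (2|3)=-1; (−1)^{0·-2·1}·(+1)^-2·(-1)^0 = +1.
v=∞: 1003255 > 0 and 34595 > 0  ⇒  (a,b)_∞ = +1.
v=29: a=29^1·(≡27), b=29^2·(≡12) mod 29; (27|29)=-1, (12|29)=-1; (−1)^{1·2·14}·(-1)^2·(-1)^1 = -1.
v=2: v_2(a)=0, v_2(b)=2; units ≡ 7, 3 (mod 8); ε·ε+αω+βω = 1·1+0·1+2·0 ≡ 1  ⇒  (a,b)_2 = -1.
v=17: a=17^1·(≡8), b=17^1·(≡3) mod 17; (8|17)=+1, (3|17)=-1; (−1)^{1·1·8}·(+1)^1·(-1)^1 = -1.
v=37: a=37^1·(≡31), b=37^1·(≡9) mod 37; (31|37)=-1, (9|37)=+1; (−1)^{1·1·18}·(-1)^1·(+1)^1 = -1.
v=5: a=5^1·(≡1), b=5^1·(≡4) mod 5; (1|5)=+1, (4|5)=+1; (−1)^{1·1·2}·(+1)^1·(+1)^1 = +1.
|Ram(1003255, 34595)| = 4, even; anisotropic at {2, 17, 29, 37}.

[2, 17, 29, 37]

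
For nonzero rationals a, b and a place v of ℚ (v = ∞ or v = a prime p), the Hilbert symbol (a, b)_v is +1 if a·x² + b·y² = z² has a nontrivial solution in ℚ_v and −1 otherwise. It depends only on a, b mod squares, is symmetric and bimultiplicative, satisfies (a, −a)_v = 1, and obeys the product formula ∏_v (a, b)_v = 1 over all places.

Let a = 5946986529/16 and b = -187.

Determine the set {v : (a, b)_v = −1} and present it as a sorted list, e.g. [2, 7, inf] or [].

[17, 19]

(a, b) ≡ (5460961, -187) mod (ℚ^×)²; places V = {2, 3, 11, 17, 19, 29, 53, ∞}.
(a,b)_29: α=1, u≡12; β=0, v≡16 (mod 29); (12|29)=-1, (16|29)=+1; sign (−1)^0·-1^0·+1^1 = +1.
(a,b)_3: α=2, u≡1; β=0, v≡2 (mod 3); (1|3)=+1, (2|3)=-1; sign (−1)^0·+1^0·-1^2 = +1.
(a,b)_17: α=1, u≡16; β=1, v≡6 (mod 17); (16|17)=+1, (6|17)=-1; sign (−1)^0·+1^1·-1^1 = -1.
(a,b)_53: α=1, u≡19; β=0, v≡25 (mod 53); (19|53)=-1, (25|53)=+1; sign (−1)^0·-1^0·+1^1 = +1.
(a,b)_∞: sgn(5460961)=+, sgn(-187)=−, so +1.
(a,b)_19: α=1, u≡7; β=0, v≡3 (mod 19); (7|19)=+1, (3|19)=-1; sign (−1)^0·+1^0·-1^1 = -1.
(a,b)_2: α=-4, β=0; u≡1, v≡5 (mod 8); ε(u)ε(v)=0·0, αω(v)=-4·1, βω(u)=0·0; sum ≡ 0  ⇒  +1.
(a,b)_11: α=3, u≡7; β=1, v≡5 (mod 11); (7|11)=-1, (5|11)=+1; sign (−1)^1·-1^1·+1^3 = +1.
|Ram(5460961, -187)| = 2, even; anisotropic at {17, 19}.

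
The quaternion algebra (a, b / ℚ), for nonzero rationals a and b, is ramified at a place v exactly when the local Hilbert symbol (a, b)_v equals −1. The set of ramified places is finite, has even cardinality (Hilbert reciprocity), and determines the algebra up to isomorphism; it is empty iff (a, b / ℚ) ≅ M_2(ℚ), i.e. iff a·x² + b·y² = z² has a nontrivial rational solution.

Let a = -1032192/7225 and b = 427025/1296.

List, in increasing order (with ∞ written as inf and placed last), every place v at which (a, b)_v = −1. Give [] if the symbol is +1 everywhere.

[19, 31]

Mod squares: a ≡ -7, b ≡ 17081. Check v ∈ {∞, 2, 3, 5, 7, 17, 19, 29, 31}.
v=∞: -7 < 0 and 17081 > 0  ⇒  (a,b)_∞ = +1.
v=17: a=17^-2·(≡6), b=17^0·(≡9) mod 17; (6|17)=-1, (9|17)=+1; (−1)^{-2·0·8}·(-1)^0·(+1)^-2 = +1.
v=31: a=31^0·(≡23), b=31^1·(≡24) mod 31; (23|31)=-1, (24|31)=-1; (−1)^{0·1·15}·(-1)^1·(-1)^0 = -1.
v=2: v_2(a)=14, v_2(b)=-4; units ≡ 1, 1 (mod 8); ε·ε+αω+βω = 0·0+14·0+-4·0 ≡ 0  ⇒  (a,b)_2 = +1.
v=5: a=5^-2·(≡2), b=5^2·(≡1) mod 5; (2|5)=-1, (1|5)=+1; (−1)^{-2·2·2}·(-1)^2·(+1)^-2 = +1.
v=3: a=3^2·(≡2), b=3^-4·(≡2) mod 3; (2|3)=-1, (2|3)=-1; (−1)^{2·-4·1}·(-1)^-4·(-1)^2 = +1.
v=29: a=29^0·(≡23), b=29^1·(≡4) mod 29; (23|29)=+1, (4|29)=+1; (−1)^{0·1·14}·(+1)^1·(+1)^0 = +1.
v=19: a=19^0·(≡8), b=19^1·(≡9) mod 19; (8|19)=-1, (9|19)=+1; (−1)^{0·1·9}·(-1)^1·(+1)^0 = -1.
v=7: a=7^1·(≡6), b=7^0·(≡4) mod 7; (6|7)=-1, (4|7)=+1; (−1)^{1·0·3}·(-1)^0·(+1)^1 = +1.
|Ram(-7, 17081)| = 2, even; anisotropic at {19, 31}.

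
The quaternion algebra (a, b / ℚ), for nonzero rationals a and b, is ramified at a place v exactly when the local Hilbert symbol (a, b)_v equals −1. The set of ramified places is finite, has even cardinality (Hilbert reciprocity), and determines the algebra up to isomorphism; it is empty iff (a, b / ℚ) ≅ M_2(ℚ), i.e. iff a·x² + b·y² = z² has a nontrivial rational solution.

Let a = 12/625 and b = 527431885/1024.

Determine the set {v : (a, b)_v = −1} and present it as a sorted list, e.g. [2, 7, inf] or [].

[5, 17]

(a, b) ≡ (3, 85) mod (ℚ^×)²; places V = {2, 3, 5, 17, 47, 53, ∞}.
(a,b)_2: α=2, β=-10; u≡3, v≡5 (mod 8); ε(u)ε(v)=1·0, αω(v)=2·1, βω(u)=-10·1; sum ≡ 0  ⇒  +1.
(a,b)_17: α=0, u≡14; β=1, v≡12 (mod 17); (14|17)=-1, (12|17)=-1; sign (−1)^0·-1^1·-1^0 = -1.
(a,b)_5: α=-4, u≡2; β=1, v≡3 (mod 5); (2|5)=-1, (3|5)=-1; sign (−1)^0·-1^1·-1^-4 = -1.
(a,b)_53: α=0, u≡23; β=2, v≡21 (mod 53); (23|53)=-1, (21|53)=-1; sign (−1)^0·-1^2·-1^0 = +1.
(a,b)_47: α=0, u≡21; β=2, v≡23 (mod 47); (21|47)=+1, (23|47)=-1; sign (−1)^0·+1^2·-1^0 = +1.
(a,b)_∞: sgn(3)=+, sgn(85)=+, so +1.
(a,b)_3: α=1, u≡1; β=0, v≡1 (mod 3); (1|3)=+1, (1|3)=+1; sign (−1)^0·+1^0·+1^1 = +1.
(3, 85 / ℚ) ramifies at {5, 17}: a division algebra.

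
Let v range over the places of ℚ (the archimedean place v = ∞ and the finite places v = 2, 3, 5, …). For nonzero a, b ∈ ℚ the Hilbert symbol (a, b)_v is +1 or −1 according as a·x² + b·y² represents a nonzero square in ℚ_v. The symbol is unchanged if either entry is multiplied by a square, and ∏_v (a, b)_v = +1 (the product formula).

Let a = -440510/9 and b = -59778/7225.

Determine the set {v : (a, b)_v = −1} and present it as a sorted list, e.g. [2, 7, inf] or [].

(a, b) ≡ (-8990, -82) mod (ℚ^×)²; places V = {2, 3, 5, 7, 17, 29, 31, 41, ∞}.
(a,b)_7: α=2, u≡6; β=0, v≡2 (mod 7); (6|7)=-1, (2|7)=+1; sign (−1)^0·-1^0·+1^2 = +1.
(a,b)_41: α=0, u≡13; β=1, v≡2 (mod 41); (13|41)=-1, (2|41)=+1; sign (−1)^0·-1^1·+1^0 = -1.
(a,b)_5: α=1, u≡2; β=-2, v≡3 (mod 5); (2|5)=-1, (3|5)=-1; sign (−1)^0·-1^-2·-1^1 = -1.
(a,b)_3: α=-2, u≡1; β=6, v≡2 (mod 3); (1|3)=+1, (2|3)=-1; sign (−1)^0·+1^6·-1^-2 = +1.
(a,b)_∞: sgn(-8990)=−, sgn(-82)=−, so -1.
(a,b)_17: α=0, u≡5; β=-2, v≡12 (mod 17); (5|17)=-1, (12|17)=-1; sign (−1)^0·-1^-2·-1^0 = +1.
(a,b)_31: α=1, u≡9; β=0, v≡26 (mod 31); (9|31)=+1, (26|31)=-1; sign (−1)^0·+1^0·-1^1 = -1.
(a,b)_2: α=1, β=1; u≡1, v≡7 (mod 8); ε(u)ε(v)=0·1, αω(v)=1·0, βω(u)=1·0; sum ≡ 0  ⇒  +1.
(a,b)_29: α=1, u≡20; β=0, v≡5 (mod 29); (20|29)=+1, (5|29)=+1; sign (−1)^0·+1^0·+1^1 = +1.
(-8990, -82 / ℚ) ramifies at {5, 31, 41, ∞}: a division algebra.

[5, 31, 41, inf]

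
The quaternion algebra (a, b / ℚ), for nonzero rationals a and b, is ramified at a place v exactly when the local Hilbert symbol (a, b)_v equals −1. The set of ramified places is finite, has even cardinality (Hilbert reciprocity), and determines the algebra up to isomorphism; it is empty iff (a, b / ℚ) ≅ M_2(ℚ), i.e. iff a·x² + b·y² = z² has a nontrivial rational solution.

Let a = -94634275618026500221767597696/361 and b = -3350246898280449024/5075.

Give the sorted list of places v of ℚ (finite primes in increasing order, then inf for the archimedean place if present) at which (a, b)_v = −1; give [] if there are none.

[2, 11, 29, inf]

Mod squares: a ≡ -7060746, b ≡ -203. Check v ∈ {∞, 2, 3, 5, 7, 11, 13, 17, 19, 23, 29, 31}.
v=11: a=11^7·(≡2), b=11^4·(≡2) mod 11; (2|11)=-1, (2|11)=-1; (−1)^{7·4·5}·(-1)^4·(-1)^7 = -1.
v=7: a=7^1·(≡4), b=7^-1·(≡6) mod 7; (4|7)=+1, (6|7)=-1; (−1)^{1·-1·3}·(+1)^-1·(-1)^1 = +1.
v=17: a=17^3·(≡14), b=17^2·(≡16) mod 17; (14|17)=-1, (16|17)=+1; (−1)^{3·2·8}·(-1)^2·(+1)^3 = +1.
v=29: a=29^1·(≡10), b=29^-1·(≡4) mod 29; (10|29)=-1, (4|29)=+1; (−1)^{1·-1·14}·(-1)^-1·(+1)^1 = -1.
v=3: a=3^3·(≡2), b=3^2·(≡1) mod 3; (2|3)=-1, (1|3)=+1; (−1)^{3·2·1}·(-1)^2·(+1)^3 = +1.
v=23: a=23^4·(≡18), b=23^2·(≡4) mod 23; (18|23)=+1, (4|23)=+1; (−1)^{4·2·11}·(+1)^2·(+1)^4 = +1.
v=19: a=19^-2·(≡8), b=19^0·(≡11) mod 19; (8|19)=-1, (11|19)=+1; (−1)^{-2·0·9}·(-1)^0·(+1)^-2 = +1.
v=∞: -7060746 < 0 and -203 < 0  ⇒  (a,b)_∞ = -1.
v=5: a=5^0·(≡4), b=5^-2·(≡2) mod 5; (4|5)=+1, (2|5)=-1; (−1)^{0·-2·2}·(+1)^-2·(-1)^0 = +1.
v=2: v_2(a)=7, v_2(b)=10; units ≡ 3, 5 (mod 8); ε·ε+αω+βω = 1·0+7·1+10·1 ≡ 1  ⇒  (a,b)_2 = -1.
v=31: a=31^3·(≡22), b=31^2·(≡9) mod 31; (22|31)=-1, (9|31)=+1; (−1)^{3·2·15}·(-1)^2·(+1)^3 = +1.
v=13: a=13^2·(≡9), b=13^2·(≡2) mod 13; (9|13)=+1, (2|13)=-1; (−1)^{2·2·6}·(+1)^2·(-1)^2 = +1.
(-7060746, -203 / ℚ) ramifies at {2, 11, 29, ∞}: a division algebra.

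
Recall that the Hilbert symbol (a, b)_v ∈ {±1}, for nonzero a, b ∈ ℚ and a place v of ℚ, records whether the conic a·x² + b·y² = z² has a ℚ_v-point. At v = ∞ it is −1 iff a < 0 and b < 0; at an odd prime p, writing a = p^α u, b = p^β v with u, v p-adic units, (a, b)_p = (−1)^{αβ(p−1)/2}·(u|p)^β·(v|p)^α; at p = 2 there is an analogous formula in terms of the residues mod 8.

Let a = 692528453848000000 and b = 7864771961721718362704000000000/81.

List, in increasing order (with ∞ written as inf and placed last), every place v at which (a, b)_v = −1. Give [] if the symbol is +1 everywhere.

[2, 5, 19, 23]

Mod squares: a ≡ 22, b ≡ 9758210. Check v ∈ {∞, 2, 3, 5, 7, 11, 19, 23, 29}.
v=3: a=3^0·(≡1), b=3^-4·(≡2) mod 3; (1|3)=+1, (2|3)=-1; (−1)^{0·-4·1}·(+1)^-4·(-1)^0 = +1.
v=7: a=7^2·(≡1), b=7^3·(≡2) mod 7; (1|7)=+1, (2|7)=+1; (−1)^{2·3·3}·(+1)^3·(+1)^2 = +1.
v=29: a=29^2·(≡20), b=29^3·(≡19) mod 29; (20|29)=+1, (19|29)=-1; (−1)^{2·3·14}·(+1)^3·(-1)^2 = +1.
v=2: v_2(a)=9, v_2(b)=13; units ≡ 3, 1 (mod 8); ε·ε+αω+βω = 1·0+9·0+13·1 ≡ 1  ⇒  (a,b)_2 = -1.
v=11: a=11^1·(≡7), b=11^3·(≡3) mod 11; (7|11)=-1, (3|11)=+1; (−1)^{1·3·5}·(-1)^3·(+1)^1 = +1.
v=19: a=19^2·(≡13), b=19^3·(≡16) mod 19; (13|19)=-1, (16|19)=+1; (−1)^{2·3·9}·(-1)^3·(+1)^2 = -1.
v=5: a=5^6·(≡2), b=5^9·(≡3) mod 5; (2|5)=-1, (3|5)=-1; (−1)^{6·9·2}·(-1)^9·(-1)^6 = -1.
v=23: a=23^2·(≡20), b=23^5·(≡1) mod 23; (20|23)=-1, (1|23)=+1; (−1)^{2·5·11}·(-1)^5·(+1)^2 = -1.
v=∞: 22 > 0 and 9758210 > 0  ⇒  (a,b)_∞ = +1.
(22, 9758210 / ℚ) ramifies at {2, 5, 19, 23}: a division algebra.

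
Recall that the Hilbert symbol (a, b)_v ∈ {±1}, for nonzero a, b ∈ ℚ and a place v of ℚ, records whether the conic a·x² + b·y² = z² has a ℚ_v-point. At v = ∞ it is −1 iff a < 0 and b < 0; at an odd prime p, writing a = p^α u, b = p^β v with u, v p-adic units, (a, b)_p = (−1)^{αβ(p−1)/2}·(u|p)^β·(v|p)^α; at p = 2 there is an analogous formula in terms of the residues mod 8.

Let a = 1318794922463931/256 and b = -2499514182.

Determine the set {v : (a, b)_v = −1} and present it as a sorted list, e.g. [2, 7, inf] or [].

[2, 3, 11, 17]

Mod squares: a ≡ 10659, b ≡ -22. Check v ∈ {∞, 2, 3, 11, 17, 19}.
v=11: a=11^5·(≡3), b=11^3·(≡9) mod 11; (3|11)=+1, (9|11)=+1; (−1)^{5·3·5}·(+1)^3·(+1)^5 = -1.
v=2: v_2(a)=-8, v_2(b)=1; units ≡ 3, 5 (mod 8); ε·ε+αω+βω = 1·0+-8·1+1·1 ≡ 1  ⇒  (a,b)_2 = -1.
v=∞: 10659 > 0 and -22 < 0  ⇒  (a,b)_∞ = +1.
v=3: a=3^5·(≡1), b=3^2·(≡2) mod 3; (1|3)=+1, (2|3)=-1; (−1)^{5·2·1}·(+1)^2·(-1)^5 = -1.
v=17: a=17^3·(≡9), b=17^2·(≡14) mod 17; (9|17)=+1, (14|17)=-1; (−1)^{3·2·8}·(+1)^2·(-1)^3 = -1.
v=19: a=19^3·(≡8), b=19^2·(≡4) mod 19; (8|19)=-1, (4|19)=+1; (−1)^{3·2·9}·(-1)^2·(+1)^3 = +1.
|Ram(10659, -22)| = 4, even; anisotropic at {2, 3, 11, 17}.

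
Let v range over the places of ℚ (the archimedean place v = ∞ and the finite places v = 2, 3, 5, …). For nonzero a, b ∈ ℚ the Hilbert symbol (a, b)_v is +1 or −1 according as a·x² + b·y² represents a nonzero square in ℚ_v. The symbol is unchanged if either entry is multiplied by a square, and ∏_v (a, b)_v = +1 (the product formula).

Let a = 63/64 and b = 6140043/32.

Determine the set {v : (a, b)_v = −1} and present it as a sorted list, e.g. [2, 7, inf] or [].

Mod squares: a ≡ 7, b ≡ 3094. Check v ∈ {∞, 2, 3, 7, 13, 17}.
v=2: v_2(a)=-6, v_2(b)=-5; units ≡ 7, 3 (mod 8); ε·ε+αω+βω = 1·1+-6·1+-5·0 ≡ 1  ⇒  (a,b)_2 = -1.
v=17: a=17^0·(≡14), b=17^1·(≡10) mod 17; (14|17)=-1, (10|17)=-1; (−1)^{0·1·8}·(-1)^1·(-1)^0 = -1.
v=3: a=3^2·(≡1), b=3^4·(≡1) mod 3; (1|3)=+1, (1|3)=+1; (−1)^{2·4·1}·(+1)^4·(+1)^2 = +1.
v=∞: 7 > 0 and 3094 > 0  ⇒  (a,b)_∞ = +1.
v=13: a=13^0·(≡2), b=13^1·(≡10) mod 13; (2|13)=-1, (10|13)=+1; (−1)^{0·1·6}·(-1)^1·(+1)^0 = -1.
v=7: a=7^1·(≡2), b=7^3·(≡4) mod 7; (2|7)=+1, (4|7)=+1; (−1)^{1·3·3}·(+1)^3·(+1)^1 = -1.
Ram(7, 3094) = {2, 7, 13, 17}; no ℚ_2-point on the conic.

[2, 7, 13, 17]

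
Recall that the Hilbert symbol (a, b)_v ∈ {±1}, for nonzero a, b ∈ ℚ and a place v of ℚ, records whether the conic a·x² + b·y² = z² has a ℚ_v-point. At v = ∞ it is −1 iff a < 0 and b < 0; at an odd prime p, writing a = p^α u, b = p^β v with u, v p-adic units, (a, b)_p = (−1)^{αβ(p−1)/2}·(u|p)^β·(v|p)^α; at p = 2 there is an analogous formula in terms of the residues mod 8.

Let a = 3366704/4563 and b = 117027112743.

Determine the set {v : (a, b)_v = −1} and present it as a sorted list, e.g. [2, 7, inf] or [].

[3, 37, 47, 53]

Mod squares: a ≡ 5217, b ≡ 9498183. Check v ∈ {∞, 2, 3, 11, 13, 31, 37, 41, 47, 53}.
v=13: a=13^-2·(≡3), b=13^0·(≡8) mod 13; (3|13)=+1, (8|13)=-1; (−1)^{-2·0·6}·(+1)^0·(-1)^-2 = +1.
v=53: a=53^0·(≡50), b=53^1·(≡26) mod 53; (50|53)=-1, (26|53)=-1; (−1)^{0·1·26}·(-1)^1·(-1)^0 = -1.
v=41: a=41^0·(≡23), b=41^1·(≡27) mod 41; (23|41)=+1, (27|41)=-1; (−1)^{0·1·20}·(+1)^1·(-1)^0 = +1.
v=2: v_2(a)=4, v_2(b)=0; units ≡ 1, 7 (mod 8); ε·ε+αω+βω = 0·1+4·0+0·0 ≡ 0  ⇒  (a,b)_2 = +1.
v=31: a=31^0·(≡7), b=31^1·(≡1) mod 31; (7|31)=+1, (1|31)=+1; (−1)^{0·1·15}·(+1)^1·(+1)^0 = +1.
v=11: a=11^2·(≡3), b=11^0·(≡2) mod 11; (3|11)=+1, (2|11)=-1; (−1)^{2·0·5}·(+1)^0·(-1)^2 = +1.
v=37: a=37^1·(≡10), b=37^2·(≡31) mod 37; (10|37)=+1, (31|37)=-1; (−1)^{1·2·18}·(+1)^2·(-1)^1 = -1.
v=∞: 5217 > 0 and 9498183 > 0  ⇒  (a,b)_∞ = +1.
v=3: a=3^-3·(≡2), b=3^3·(≡2) mod 3; (2|3)=-1, (2|3)=-1; (−1)^{-3·3·1}·(-1)^3·(-1)^-3 = -1.
v=47: a=47^1·(≡1), b=47^1·(≡17) mod 47; (1|47)=+1, (17|47)=+1; (−1)^{1·1·23}·(+1)^1·(+1)^1 = -1.
(5217, 9498183 / ℚ) ramifies at {3, 37, 47, 53}: a division algebra.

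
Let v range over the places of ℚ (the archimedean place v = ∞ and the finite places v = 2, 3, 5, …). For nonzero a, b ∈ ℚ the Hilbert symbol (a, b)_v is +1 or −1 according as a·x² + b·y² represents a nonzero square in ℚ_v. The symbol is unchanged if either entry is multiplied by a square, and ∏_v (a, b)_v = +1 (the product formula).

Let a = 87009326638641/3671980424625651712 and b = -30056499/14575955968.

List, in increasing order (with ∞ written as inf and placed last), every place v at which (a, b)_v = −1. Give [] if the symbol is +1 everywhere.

[2, 11]

(a, b) ≡ (7, -77) mod (ℚ^×)²; places V = {2, 3, 7, 11, 19, 23, 29, 31, ∞}.
(a,b)_11: α=2, u≡6; β=1, v≡1 (mod 11); (6|11)=-1, (1|11)=+1; sign (−1)^0·-1^1·+1^2 = -1.
(a,b)_29: α=2, u≡7; β=2, v≡2 (mod 29); (7|29)=+1, (2|29)=-1; sign (−1)^0·+1^2·-1^2 = +1.
(a,b)_31: α=-4, u≡16; β=-2, v≡18 (mod 31); (16|31)=+1, (18|31)=+1; sign (−1)^0·+1^-2·+1^-4 = +1.
(a,b)_23: α=-2, u≡17; β=-2, v≡7 (mod 23); (17|23)=-1, (7|23)=-1; sign (−1)^0·-1^-2·-1^-2 = +1.
(a,b)_7: α=-1, u≡4; β=-1, v≡3 (mod 7); (4|7)=+1, (3|7)=-1; sign (−1)^1·+1^-1·-1^-1 = +1.
(a,b)_19: α=4, u≡9; β=2, v≡15 (mod 19); (9|19)=+1, (15|19)=-1; sign (−1)^0·+1^2·-1^4 = +1.
(a,b)_∞: sgn(7)=+, sgn(-77)=−, so +1.
(a,b)_2: α=-30, β=-12; u≡7, v≡3 (mod 8); ε(u)ε(v)=1·1, αω(v)=-30·1, βω(u)=-12·0; sum ≡ 1  ⇒  -1.
(a,b)_3: α=8, u≡1; β=2, v≡1 (mod 3); (1|3)=+1, (1|3)=+1; sign (−1)^0·+1^2·+1^8 = +1.
(7, -77 / ℚ) ramifies at {2, 11}: a division algebra.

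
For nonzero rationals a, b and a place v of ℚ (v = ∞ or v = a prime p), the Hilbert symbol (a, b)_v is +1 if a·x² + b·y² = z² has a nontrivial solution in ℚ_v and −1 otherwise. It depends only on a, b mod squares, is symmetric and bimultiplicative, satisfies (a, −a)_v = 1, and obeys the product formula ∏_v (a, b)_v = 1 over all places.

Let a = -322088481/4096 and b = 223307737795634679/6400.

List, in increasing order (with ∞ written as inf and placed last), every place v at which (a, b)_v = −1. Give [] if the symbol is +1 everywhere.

Mod squares: a ≡ -23529, b ≡ 759. Check v ∈ {∞, 2, 3, 5, 11, 13, 23, 31}.
v=31: a=31^1·(≡10), b=31^2·(≡11) mod 31; (10|31)=+1, (11|31)=-1; (−1)^{1·2·15}·(+1)^2·(-1)^1 = -1.
v=11: a=11^1·(≡2), b=11^3·(≡9) mod 11; (2|11)=-1, (9|11)=+1; (−1)^{1·3·5}·(-1)^3·(+1)^1 = +1.
v=5: a=5^0·(≡4), b=5^-2·(≡4) mod 5; (4|5)=+1, (4|5)=+1; (−1)^{0·-2·2}·(+1)^-2·(+1)^0 = +1.
v=2: v_2(a)=-12, v_2(b)=-8; units ≡ 7, 7 (mod 8); ε·ε+αω+βω = 1·1+-12·0+-8·0 ≡ 1  ⇒  (a,b)_2 = -1.
v=∞: -23529 < 0 and 759 > 0  ⇒  (a,b)_∞ = +1.
v=13: a=13^2·(≡3), b=13^0·(≡11) mod 13; (3|13)=+1, (11|13)=-1; (−1)^{2·0·6}·(+1)^0·(-1)^2 = +1.
v=3: a=3^5·(≡2), b=3^15·(≡1) mod 3; (2|3)=-1, (1|3)=+1; (−1)^{5·15·1}·(-1)^15·(+1)^5 = +1.
v=23: a=23^1·(≡1), b=23^3·(≡7) mod 23; (1|23)=+1, (7|23)=-1; (−1)^{1·3·11}·(+1)^3·(-1)^1 = +1.
Ram(-23529, 759) = {2, 31}; no ℚ_2-point on the conic.

[2, 31]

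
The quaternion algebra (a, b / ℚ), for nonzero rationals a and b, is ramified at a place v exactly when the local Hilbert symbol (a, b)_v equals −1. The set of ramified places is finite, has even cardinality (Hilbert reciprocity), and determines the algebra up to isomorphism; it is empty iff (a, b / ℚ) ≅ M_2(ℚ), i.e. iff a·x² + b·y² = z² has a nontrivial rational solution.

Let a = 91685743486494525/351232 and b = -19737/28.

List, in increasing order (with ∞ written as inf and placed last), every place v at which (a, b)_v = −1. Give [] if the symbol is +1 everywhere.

Mod squares: a ≡ 813603, b ≡ -15351. Check v ∈ {∞, 2, 3, 5, 7, 17, 43, 53}.
v=5: a=5^2·(≡3), b=5^0·(≡1) mod 5; (3|5)=-1, (1|5)=+1; (−1)^{2·0·2}·(-1)^0·(+1)^2 = +1.
v=∞: 813603 > 0 and -15351 < 0  ⇒  (a,b)_∞ = +1.
v=17: a=17^3·(≡4), b=17^1·(≡15) mod 17; (4|17)=+1, (15|17)=+1; (−1)^{3·1·8}·(+1)^1·(+1)^3 = +1.
v=7: a=7^-3·(≡2), b=7^-1·(≡6) mod 7; (2|7)=+1, (6|7)=-1; (−1)^{-3·-1·3}·(+1)^-1·(-1)^-3 = +1.
v=43: a=43^3·(≡14), b=43^1·(≡22) mod 43; (14|43)=+1, (22|43)=-1; (−1)^{3·1·21}·(+1)^1·(-1)^3 = +1.
v=53: a=53^1·(≡30), b=53^0·(≡39) mod 53; (30|53)=-1, (39|53)=-1; (−1)^{1·0·26}·(-1)^0·(-1)^1 = -1.
v=2: v_2(a)=-10, v_2(b)=-2; units ≡ 3, 1 (mod 8); ε·ε+αω+βω = 1·0+-10·0+-2·1 ≡ 0  ⇒  (a,b)_2 = +1.
v=3: a=3^11·(≡1), b=3^3·(≡1) mod 3; (1|3)=+1, (1|3)=+1; (−1)^{11·3·1}·(+1)^3·(+1)^11 = -1.
Ram(813603, -15351) = {3, 53}; no ℚ_3-point on the conic.

[3, 53]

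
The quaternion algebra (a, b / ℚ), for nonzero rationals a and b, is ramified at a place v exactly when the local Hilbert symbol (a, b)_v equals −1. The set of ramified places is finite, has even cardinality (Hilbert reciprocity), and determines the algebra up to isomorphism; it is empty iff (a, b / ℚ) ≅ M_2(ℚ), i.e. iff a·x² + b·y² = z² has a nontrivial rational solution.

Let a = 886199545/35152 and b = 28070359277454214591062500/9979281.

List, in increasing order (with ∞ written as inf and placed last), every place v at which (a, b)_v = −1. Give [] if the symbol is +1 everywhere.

[5, 11, 17, 23]

Mod squares: a ≡ 279565, b ≡ 17. Check v ∈ {∞, 2, 3, 5, 7, 11, 13, 17, 23, 29}.
v=13: a=13^-3·(≡12), b=13^-2·(≡3) mod 13; (12|13)=+1, (3|13)=+1; (−1)^{-3·-2·6}·(+1)^-2·(+1)^-3 = +1.
v=11: a=11^1·(≡5), b=11^2·(≡2) mod 11; (5|11)=+1, (2|11)=-1; (−1)^{1·2·5}·(+1)^2·(-1)^1 = -1.
v=29: a=29^2·(≡22), b=29^6·(≡11) mod 29; (22|29)=+1, (11|29)=-1; (−1)^{2·6·14}·(+1)^6·(-1)^2 = +1.
v=∞: 279565 > 0 and 17 > 0  ⇒  (a,b)_∞ = +1.
v=2: v_2(a)=-4, v_2(b)=2; units ≡ 5, 1 (mod 8); ε·ε+αω+βω = 0·0+-4·0+2·1 ≡ 0  ⇒  (a,b)_2 = +1.
v=3: a=3^0·(≡1), b=3^-10·(≡2) mod 3; (1|3)=+1, (2|3)=-1; (−1)^{0·-10·1}·(+1)^-10·(-1)^0 = +1.
v=5: a=5^1·(≡2), b=5^6·(≡3) mod 5; (2|5)=-1, (3|5)=-1; (−1)^{1·6·2}·(-1)^6·(-1)^1 = -1.
v=23: a=23^1·(≡7), b=23^2·(≡5) mod 23; (7|23)=-1, (5|23)=-1; (−1)^{1·2·11}·(-1)^2·(-1)^1 = -1.
v=7: a=7^2·(≡3), b=7^4·(≡6) mod 7; (3|7)=-1, (6|7)=-1; (−1)^{2·4·3}·(-1)^4·(-1)^2 = +1.
v=17: a=17^1·(≡11), b=17^3·(≡2) mod 17; (11|17)=-1, (2|17)=+1; (−1)^{1·3·8}·(-1)^3·(+1)^1 = -1.
|Ram(279565, 17)| = 4, even; anisotropic at {5, 11, 17, 23}.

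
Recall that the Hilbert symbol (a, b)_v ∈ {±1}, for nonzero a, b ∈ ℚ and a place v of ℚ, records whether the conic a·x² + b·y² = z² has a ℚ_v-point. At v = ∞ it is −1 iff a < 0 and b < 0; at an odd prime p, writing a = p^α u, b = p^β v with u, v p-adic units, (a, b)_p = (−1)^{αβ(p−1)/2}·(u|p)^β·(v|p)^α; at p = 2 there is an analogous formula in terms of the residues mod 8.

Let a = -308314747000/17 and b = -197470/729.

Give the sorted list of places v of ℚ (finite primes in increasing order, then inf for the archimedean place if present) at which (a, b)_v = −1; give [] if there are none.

[5, inf]

Mod squares: a ≡ -54540590, b ≡ -4030. Check v ∈ {∞, 2, 3, 5, 7, 13, 17, 23, 29, 31, 37}.
v=29: a=29^1·(≡17), b=29^0·(≡5) mod 29; (17|29)=-1, (5|29)=+1; (−1)^{1·0·14}·(-1)^0·(+1)^1 = +1.
v=5: a=5^3·(≡2), b=5^1·(≡4) mod 5; (2|5)=-1, (4|5)=+1; (−1)^{3·1·2}·(-1)^1·(+1)^3 = -1.
v=31: a=31^2·(≡9), b=31^1·(≡1) mod 31; (9|31)=+1, (1|31)=+1; (−1)^{2·1·15}·(+1)^1·(+1)^2 = +1.
v=23: a=23^1·(≡18), b=23^0·(≡12) mod 23; (18|23)=+1, (12|23)=+1; (−1)^{1·0·11}·(+1)^0·(+1)^1 = +1.
v=3: a=3^0·(≡1), b=3^-6·(≡2) mod 3; (1|3)=+1, (2|3)=-1; (−1)^{0·-6·1}·(+1)^-6·(-1)^0 = +1.
v=7: a=7^0·(≡2), b=7^2·(≡2) mod 7; (2|7)=+1, (2|7)=+1; (−1)^{0·2·3}·(+1)^2·(+1)^0 = +1.
v=13: a=13^1·(≡2), b=13^1·(≡7) mod 13; (2|13)=-1, (7|13)=-1; (−1)^{1·1·6}·(-1)^1·(-1)^1 = +1.
v=∞: -54540590 < 0 and -4030 < 0  ⇒  (a,b)_∞ = -1.
v=17: a=17^-1·(≡13), b=17^0·(≡16) mod 17; (13|17)=+1, (16|17)=+1; (−1)^{-1·0·8}·(+1)^0·(+1)^-1 = +1.
v=2: v_2(a)=3, v_2(b)=1; units ≡ 1, 1 (mod 8); ε·ε+αω+βω = 0·0+3·0+1·0 ≡ 0  ⇒  (a,b)_2 = +1.
v=37: a=37^1·(≡16), b=37^0·(≡27) mod 37; (16|37)=+1, (27|37)=+1; (−1)^{1·0·18}·(+1)^0·(+1)^1 = +1.
|Ram(-54540590, -4030)| = 2, even; anisotropic at {5, ∞}.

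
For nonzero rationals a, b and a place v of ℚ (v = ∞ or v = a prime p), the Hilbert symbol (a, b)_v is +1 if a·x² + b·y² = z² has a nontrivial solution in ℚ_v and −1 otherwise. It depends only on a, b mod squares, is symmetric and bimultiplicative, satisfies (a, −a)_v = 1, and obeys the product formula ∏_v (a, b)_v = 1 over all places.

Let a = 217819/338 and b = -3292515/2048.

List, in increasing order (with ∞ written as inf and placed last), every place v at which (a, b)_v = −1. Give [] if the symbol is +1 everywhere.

[3, 5, 7, 37]

Mod squares: a ≡ 518, b ≡ -870. Check v ∈ {∞, 2, 3, 5, 7, 13, 29, 37}.
v=3: a=3^0·(≡2), b=3^3·(≡1) mod 3; (2|3)=-1, (1|3)=+1; (−1)^{0·3·1}·(-1)^3·(+1)^0 = -1.
v=5: a=5^0·(≡3), b=5^1·(≡4) mod 5; (3|5)=-1, (4|5)=+1; (−1)^{0·1·2}·(-1)^1·(+1)^0 = -1.
v=∞: 518 > 0 and -870 < 0  ⇒  (a,b)_∞ = +1.
v=2: v_2(a)=-1, v_2(b)=-11; units ≡ 3, 5 (mod 8); ε·ε+αω+βω = 1·0+-1·1+-11·1 ≡ 0  ⇒  (a,b)_2 = +1.
v=29: a=29^2·(≡6), b=29^3·(≡7) mod 29; (6|29)=+1, (7|29)=+1; (−1)^{2·3·14}·(+1)^3·(+1)^2 = +1.
v=7: a=7^1·(≡1), b=7^0·(≡3) mod 7; (1|7)=+1, (3|7)=-1; (−1)^{1·0·3}·(+1)^0·(-1)^1 = -1.
v=13: a=13^-2·(≡2), b=13^0·(≡3) mod 13; (2|13)=-1, (3|13)=+1; (−1)^{-2·0·6}·(-1)^0·(+1)^-2 = +1.
v=37: a=37^1·(≡23), b=37^0·(≡6) mod 37; (23|37)=-1, (6|37)=-1; (−1)^{1·0·18}·(-1)^0·(-1)^1 = -1.
Ram(518, -870) = {3, 5, 7, 37}; no ℚ_3-point on the conic.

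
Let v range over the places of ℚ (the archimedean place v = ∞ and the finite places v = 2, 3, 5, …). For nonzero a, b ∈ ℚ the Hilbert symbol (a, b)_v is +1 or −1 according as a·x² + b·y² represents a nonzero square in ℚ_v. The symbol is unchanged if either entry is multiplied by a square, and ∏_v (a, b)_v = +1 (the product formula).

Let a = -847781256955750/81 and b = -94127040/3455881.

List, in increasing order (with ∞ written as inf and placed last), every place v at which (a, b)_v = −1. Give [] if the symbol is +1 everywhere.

[5, 23, 37, inf]

Mod squares: a ≡ -451030, b ≡ -3335. Check v ∈ {∞, 2, 3, 5, 7, 11, 13, 23, 29, 37, 53}.
v=∞: -451030 < 0 and -3335 < 0  ⇒  (a,b)_∞ = -1.
v=2: v_2(a)=1, v_2(b)=6; units ≡ 5, 1 (mod 8); ε·ε+αω+βω = 0·0+1·0+6·1 ≡ 0  ⇒  (a,b)_2 = +1.
v=53: a=53^1·(≡33), b=53^0·(≡7) mod 53; (33|53)=-1, (7|53)=+1; (−1)^{1·0·26}·(-1)^0·(+1)^1 = +1.
v=23: a=23^3·(≡18), b=23^1·(≡3) mod 23; (18|23)=+1, (3|23)=+1; (−1)^{3·1·11}·(+1)^1·(+1)^3 = -1.
v=37: a=37^1·(≡20), b=37^0·(≡5) mod 37; (20|37)=-1, (5|37)=-1; (−1)^{1·0·18}·(-1)^0·(-1)^1 = -1.
v=29: a=29^2·(≡1), b=29^1·(≡4) mod 29; (1|29)=+1, (4|29)=+1; (−1)^{2·1·14}·(+1)^1·(+1)^2 = +1.
v=3: a=3^-4·(≡2), b=3^2·(≡1) mod 3; (2|3)=-1, (1|3)=+1; (−1)^{-4·2·1}·(-1)^2·(+1)^-4 = +1.
v=13: a=13^2·(≡8), b=13^-4·(≡8) mod 13; (8|13)=-1, (8|13)=-1; (−1)^{2·-4·6}·(-1)^-4·(-1)^2 = +1.
v=7: a=7^0·(≡4), b=7^2·(≡4) mod 7; (4|7)=+1, (4|7)=+1; (−1)^{0·2·3}·(+1)^2·(+1)^0 = +1.
v=5: a=5^3·(≡4), b=5^1·(≡2) mod 5; (4|5)=+1, (2|5)=-1; (−1)^{3·1·2}·(+1)^1·(-1)^3 = -1.
v=11: a=11^0·(≡1), b=11^-2·(≡3) mod 11; (1|11)=+1, (3|11)=+1; (−1)^{0·-2·5}·(+1)^-2·(+1)^0 = +1.
|Ram(-451030, -3335)| = 4, even; anisotropic at {5, 23, 37, ∞}.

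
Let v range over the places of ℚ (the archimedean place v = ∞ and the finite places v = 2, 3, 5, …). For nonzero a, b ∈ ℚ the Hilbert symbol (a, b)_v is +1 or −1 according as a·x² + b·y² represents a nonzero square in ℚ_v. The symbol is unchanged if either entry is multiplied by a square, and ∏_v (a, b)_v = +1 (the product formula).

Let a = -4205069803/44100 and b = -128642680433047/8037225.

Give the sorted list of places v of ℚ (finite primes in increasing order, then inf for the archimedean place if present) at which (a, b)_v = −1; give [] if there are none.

[19, inf]

Mod squares: a ≡ -43, b ≡ -25327. Check v ∈ {∞, 2, 3, 5, 7, 11, 19, 29, 31, 43}.
v=3: a=3^-2·(≡2), b=3^-8·(≡2) mod 3; (2|3)=-1, (2|3)=-1; (−1)^{-2·-8·1}·(-1)^-8·(-1)^-2 = +1.
v=5: a=5^-2·(≡3), b=5^-2·(≡2) mod 5; (3|5)=-1, (2|5)=-1; (−1)^{-2·-2·2}·(-1)^-2·(-1)^-2 = +1.
v=31: a=31^2·(≡8), b=31^3·(≡19) mod 31; (8|31)=+1, (19|31)=+1; (−1)^{2·3·15}·(+1)^3·(+1)^2 = +1.
v=29: a=29^2·(≡15), b=29^0·(≡17) mod 29; (15|29)=-1, (17|29)=-1; (−1)^{2·0·14}·(-1)^0·(-1)^2 = +1.
v=19: a=19^0·(≡13), b=19^3·(≡7) mod 19; (13|19)=-1, (7|19)=+1; (−1)^{0·3·9}·(-1)^3·(+1)^0 = -1.
v=2: v_2(a)=-2, v_2(b)=0; units ≡ 5, 1 (mod 8); ε·ε+αω+βω = 0·0+-2·0+0·1 ≡ 0  ⇒  (a,b)_2 = +1.
v=∞: -43 < 0 and -25327 < 0  ⇒  (a,b)_∞ = -1.
v=7: a=7^-2·(≡6), b=7^-2·(≡3) mod 7; (6|7)=-1, (3|7)=-1; (−1)^{-2·-2·3}·(-1)^-2·(-1)^-2 = +1.
v=43: a=43^1·(≡12), b=43^1·(≡38) mod 43; (12|43)=-1, (38|43)=+1; (−1)^{1·1·21}·(-1)^1·(+1)^1 = +1.
v=11: a=11^2·(≡9), b=11^4·(≡2) mod 11; (9|11)=+1, (2|11)=-1; (−1)^{2·4·5}·(+1)^4·(-1)^2 = +1.
Ram(-43, -25327) = {19, ∞}; no ℚ_19-point on the conic.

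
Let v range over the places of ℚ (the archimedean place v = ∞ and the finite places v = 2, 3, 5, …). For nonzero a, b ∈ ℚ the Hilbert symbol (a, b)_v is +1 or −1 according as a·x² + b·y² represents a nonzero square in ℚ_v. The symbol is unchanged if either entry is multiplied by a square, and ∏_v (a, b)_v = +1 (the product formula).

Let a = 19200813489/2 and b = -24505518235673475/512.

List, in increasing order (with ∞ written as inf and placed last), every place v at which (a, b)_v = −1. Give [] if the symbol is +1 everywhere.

[2, 3, 11, 13]

(a, b) ≡ (2, -102102) mod (ℚ^×)²; places V = {2, 3, 5, 7, 11, 13, 17, 19, ∞}.
(a,b)_13: α=2, u≡7; β=3, v≡8 (mod 13); (7|13)=-1, (8|13)=-1; sign (−1)^0·-1^3·-1^2 = -1.
(a,b)_19: α=2, u≡14; β=2, v≡6 (mod 19); (14|19)=-1, (6|19)=+1; sign (−1)^0·-1^2·+1^2 = +1.
(a,b)_3: α=2, u≡2; β=3, v≡1 (mod 3); (2|3)=-1, (1|3)=+1; sign (−1)^0·-1^3·+1^2 = -1.
(a,b)_2: α=-1, β=-9; u≡1, v≡5 (mod 8); ε(u)ε(v)=0·0, αω(v)=-1·1, βω(u)=-9·0; sum ≡ 1  ⇒  -1.
(a,b)_17: α=2, u≡15; β=3, v≡6 (mod 17); (15|17)=+1, (6|17)=-1; sign (−1)^0·+1^3·-1^2 = +1.
(a,b)_7: α=0, u≡2; β=1, v≡2 (mod 7); (2|7)=+1, (2|7)=+1; sign (−1)^0·+1^1·+1^0 = +1.
(a,b)_5: α=0, u≡2; β=2, v≡3 (mod 5); (2|5)=-1, (3|5)=-1; sign (−1)^0·-1^2·-1^0 = +1.
(a,b)_11: α=2, u≡2; β=3, v≡2 (mod 11); (2|11)=-1, (2|11)=-1; sign (−1)^0·-1^3·-1^2 = -1.
(a,b)_∞: sgn(2)=+, sgn(-102102)=−, so +1.
Ram(2, -102102) = {2, 3, 11, 13}; no ℚ_2-point on the conic.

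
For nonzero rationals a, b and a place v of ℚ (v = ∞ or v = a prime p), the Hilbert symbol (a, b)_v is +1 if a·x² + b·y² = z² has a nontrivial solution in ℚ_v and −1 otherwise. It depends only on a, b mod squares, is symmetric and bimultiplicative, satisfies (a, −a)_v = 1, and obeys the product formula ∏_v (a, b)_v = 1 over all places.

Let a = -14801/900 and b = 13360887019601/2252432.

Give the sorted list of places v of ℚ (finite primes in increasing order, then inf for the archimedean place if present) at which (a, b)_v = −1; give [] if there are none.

(a, b) ≡ (-41, 16143217) mod (ℚ^×)²; places V = {2, 3, 5, 7, 11, 13, 17, 19, 23, 31, 41, 53, ∞}.
(a,b)_3: α=-2, u≡1; β=0, v≡1 (mod 3); (1|3)=+1, (1|3)=+1; sign (−1)^0·+1^0·+1^-2 = +1.
(a,b)_53: α=0, u≡14; β=1, v≡3 (mod 53); (14|53)=-1, (3|53)=-1; sign (−1)^0·-1^1·-1^0 = -1.
(a,b)_7: α=0, u≡1; β=-2, v≡5 (mod 7); (1|7)=+1, (5|7)=-1; sign (−1)^0·+1^-2·-1^0 = +1.
(a,b)_5: α=-2, u≡4; β=0, v≡3 (mod 5); (4|5)=+1, (3|5)=-1; sign (−1)^0·+1^0·-1^-2 = +1.
(a,b)_2: α=-2, β=-4; u≡7, v≡1 (mod 8); ε(u)ε(v)=1·0, αω(v)=-2·0, βω(u)=-4·0; sum ≡ 0  ⇒  +1.
(a,b)_17: α=0, u≡11; β=-1, v≡2 (mod 17); (11|17)=-1, (2|17)=+1; sign (−1)^0·-1^-1·+1^0 = -1.
(a,b)_11: α=0, u≡3; β=4, v≡10 (mod 11); (3|11)=+1, (10|11)=-1; sign (−1)^0·+1^4·-1^0 = +1.
(a,b)_41: α=1, u≡37; β=1, v≡30 (mod 41); (37|41)=+1, (30|41)=-1; sign (−1)^0·+1^1·-1^1 = -1.
(a,b)_23: α=0, u≡19; β=1, v≡21 (mod 23); (19|23)=-1, (21|23)=-1; sign (−1)^0·-1^1·-1^0 = -1.
(a,b)_31: α=0, u≡17; β=2, v≡27 (mod 31); (17|31)=-1, (27|31)=-1; sign (−1)^0·-1^2·-1^0 = +1.
(a,b)_∞: sgn(-41)=−, sgn(16143217)=+, so +1.
(a,b)_19: α=2, u≡5; β=1, v≡6 (mod 19); (5|19)=+1, (6|19)=+1; sign (−1)^0·+1^1·+1^2 = +1.
(a,b)_13: α=0, u≡2; β=-2, v≡10 (mod 13); (2|13)=-1, (10|13)=+1; sign (−1)^0·-1^-2·+1^0 = +1.
|Ram(-41, 16143217)| = 4, even; anisotropic at {17, 23, 41, 53}.

[17, 23, 41, 53]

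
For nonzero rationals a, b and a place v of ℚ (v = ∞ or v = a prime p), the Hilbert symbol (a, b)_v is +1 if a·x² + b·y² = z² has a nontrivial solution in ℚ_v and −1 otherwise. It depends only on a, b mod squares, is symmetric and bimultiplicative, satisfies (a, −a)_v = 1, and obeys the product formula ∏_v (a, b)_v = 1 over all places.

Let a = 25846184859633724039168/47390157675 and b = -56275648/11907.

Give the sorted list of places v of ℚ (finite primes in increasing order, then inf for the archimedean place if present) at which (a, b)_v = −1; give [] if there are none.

[2, 37, 41, 43]

(a, b) ≡ (118326, -129) mod (ℚ^×)²; places V = {2, 3, 5, 7, 11, 13, 17, 19, 37, 41, 43, ∞}.
(a,b)_43: α=2, u≡19; β=1, v≡40 (mod 43); (19|43)=-1, (40|43)=+1; sign (−1)^0·-1^1·+1^2 = -1.
(a,b)_19: α=-2, u≡18; β=0, v≡7 (mod 19); (18|19)=-1, (7|19)=+1; sign (−1)^0·-1^0·+1^-2 = +1.
(a,b)_∞: sgn(118326)=+, sgn(-129)=−, so +1.
(a,b)_5: α=-2, u≡4; β=0, v≡1 (mod 5); (4|5)=+1, (1|5)=+1; sign (−1)^0·+1^0·+1^-2 = +1.
(a,b)_11: α=6, u≡2; β=2, v≡5 (mod 11); (2|11)=-1, (5|11)=+1; sign (−1)^0·-1^2·+1^6 = +1.
(a,b)_2: α=13, β=6; u≡3, v≡7 (mod 8); ε(u)ε(v)=1·1, αω(v)=13·0, βω(u)=6·1; sum ≡ 1  ⇒  -1.
(a,b)_13: α=3, u≡11; β=2, v≡10 (mod 13); (11|13)=-1, (10|13)=+1; sign (−1)^0·-1^2·+1^3 = +1.
(a,b)_41: α=1, u≡23; β=0, v≡15 (mod 41); (23|41)=+1, (15|41)=-1; sign (−1)^0·+1^0·-1^1 = -1.
(a,b)_37: α=1, u≡30; β=0, v≡13 (mod 37); (30|37)=+1, (13|37)=-1; sign (−1)^0·+1^0·-1^1 = -1.
(a,b)_3: α=-7, u≡1; β=-5, v≡2 (mod 3); (1|3)=+1, (2|3)=-1; sign (−1)^1·+1^-5·-1^-7 = +1.
(a,b)_17: α=2, u≡10; β=0, v≡14 (mod 17); (10|17)=-1, (14|17)=-1; sign (−1)^0·-1^0·-1^2 = +1.
(a,b)_7: α=-4, u≡6; β=-2, v≡1 (mod 7); (6|7)=-1, (1|7)=+1; sign (−1)^0·-1^-2·+1^-4 = +1.
(118326, -129 / ℚ) ramifies at {2, 37, 41, 43}: a division algebra.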